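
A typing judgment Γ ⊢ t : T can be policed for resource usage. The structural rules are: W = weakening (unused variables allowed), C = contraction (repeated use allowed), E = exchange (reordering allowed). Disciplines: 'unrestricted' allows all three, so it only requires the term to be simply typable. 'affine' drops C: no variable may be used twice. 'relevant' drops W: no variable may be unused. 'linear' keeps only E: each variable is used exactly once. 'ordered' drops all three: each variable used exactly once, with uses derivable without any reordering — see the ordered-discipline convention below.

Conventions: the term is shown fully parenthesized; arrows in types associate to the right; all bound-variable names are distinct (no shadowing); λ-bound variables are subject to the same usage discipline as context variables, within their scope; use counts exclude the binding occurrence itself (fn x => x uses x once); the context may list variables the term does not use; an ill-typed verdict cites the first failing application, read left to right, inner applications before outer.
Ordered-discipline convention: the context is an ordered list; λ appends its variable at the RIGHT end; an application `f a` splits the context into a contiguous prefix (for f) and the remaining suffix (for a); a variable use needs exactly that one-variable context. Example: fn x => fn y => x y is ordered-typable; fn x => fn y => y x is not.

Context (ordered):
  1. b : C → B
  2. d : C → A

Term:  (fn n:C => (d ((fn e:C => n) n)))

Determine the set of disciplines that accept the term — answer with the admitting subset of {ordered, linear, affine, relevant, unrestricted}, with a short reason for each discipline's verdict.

accepted by: unrestricted
variable uses: b=0, d=1, n [bound]=2, e [bound]=0
uses in reading order: d, n, n
typing: ✓ — C → A
ordered: ✗, n ×2 used more than once (contraction); unused: b, e — weakening required
linear: ✗, n ×2 used more than once (contraction); unused: b, e — weakening required
affine: ✗, n ×2 used more than once (contraction)
relevant: ✗, unused: b, e — weakening required
unrestricted: ✓, typability at C → A is all that's needed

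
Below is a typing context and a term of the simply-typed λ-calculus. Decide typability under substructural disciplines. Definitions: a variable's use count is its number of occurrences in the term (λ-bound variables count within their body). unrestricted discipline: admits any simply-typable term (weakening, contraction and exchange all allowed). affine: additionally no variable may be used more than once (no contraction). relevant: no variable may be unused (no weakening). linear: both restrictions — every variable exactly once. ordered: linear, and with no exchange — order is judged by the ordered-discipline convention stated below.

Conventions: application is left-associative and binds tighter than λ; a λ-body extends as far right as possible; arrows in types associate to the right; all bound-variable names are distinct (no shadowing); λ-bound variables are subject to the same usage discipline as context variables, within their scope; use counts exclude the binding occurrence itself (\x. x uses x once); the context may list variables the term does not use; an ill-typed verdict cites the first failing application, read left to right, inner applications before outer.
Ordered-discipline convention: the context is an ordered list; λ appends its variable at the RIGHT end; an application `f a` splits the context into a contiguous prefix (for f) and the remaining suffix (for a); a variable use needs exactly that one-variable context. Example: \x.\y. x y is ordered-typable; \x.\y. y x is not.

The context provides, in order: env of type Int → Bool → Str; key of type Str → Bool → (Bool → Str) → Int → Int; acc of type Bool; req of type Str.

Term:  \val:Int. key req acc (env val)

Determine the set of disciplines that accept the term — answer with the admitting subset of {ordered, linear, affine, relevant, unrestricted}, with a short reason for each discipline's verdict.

admitted in: linear, affine, relevant, unrestricted
use counts: env ×1; key ×1; acc ×1; req ×1; val (bound) ×1
order of uses: key, req, acc, env, val
typing: well-typed — term : Int → Int → Int
ordered: ✗ — needs exchange: uses follow key, req, acc, env, val
linear: ✓ — exactly-once usage across env, key, acc, req, val
affine: ✓ — none of env, key, acc, req, val used more than once
relevant: ✓ — every one of env, key, acc, req, val appears
unrestricted: ✓ — well-typed at Int → Int → Int; no restrictions here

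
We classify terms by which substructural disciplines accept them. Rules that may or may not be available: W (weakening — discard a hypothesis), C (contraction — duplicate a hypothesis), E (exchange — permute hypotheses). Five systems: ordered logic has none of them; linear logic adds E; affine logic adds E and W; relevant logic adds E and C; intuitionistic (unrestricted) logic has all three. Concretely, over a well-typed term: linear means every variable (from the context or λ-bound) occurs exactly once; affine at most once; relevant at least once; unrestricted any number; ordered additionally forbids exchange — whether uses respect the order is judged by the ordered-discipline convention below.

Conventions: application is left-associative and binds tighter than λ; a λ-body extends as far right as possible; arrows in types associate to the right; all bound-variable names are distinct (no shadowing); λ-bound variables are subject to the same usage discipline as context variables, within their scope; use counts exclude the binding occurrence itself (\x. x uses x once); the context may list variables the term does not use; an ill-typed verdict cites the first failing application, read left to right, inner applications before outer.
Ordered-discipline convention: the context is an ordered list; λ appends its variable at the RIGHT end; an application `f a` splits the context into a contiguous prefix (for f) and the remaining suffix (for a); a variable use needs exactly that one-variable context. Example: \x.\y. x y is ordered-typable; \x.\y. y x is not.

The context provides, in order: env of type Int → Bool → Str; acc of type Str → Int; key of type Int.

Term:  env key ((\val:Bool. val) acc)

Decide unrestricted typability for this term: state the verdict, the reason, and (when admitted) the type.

no — not simply typable
variable uses: env: 1×; acc: 1×; key: 1×; val (λ-bound): 1×
use order (left to right): env, key, val, acc
typing: ill-typed: argument of type Str → Int where Bool is required
summary: ordered ✗ | linear ✗ | affine ✗ | relevant ✗ | unrestricted ✗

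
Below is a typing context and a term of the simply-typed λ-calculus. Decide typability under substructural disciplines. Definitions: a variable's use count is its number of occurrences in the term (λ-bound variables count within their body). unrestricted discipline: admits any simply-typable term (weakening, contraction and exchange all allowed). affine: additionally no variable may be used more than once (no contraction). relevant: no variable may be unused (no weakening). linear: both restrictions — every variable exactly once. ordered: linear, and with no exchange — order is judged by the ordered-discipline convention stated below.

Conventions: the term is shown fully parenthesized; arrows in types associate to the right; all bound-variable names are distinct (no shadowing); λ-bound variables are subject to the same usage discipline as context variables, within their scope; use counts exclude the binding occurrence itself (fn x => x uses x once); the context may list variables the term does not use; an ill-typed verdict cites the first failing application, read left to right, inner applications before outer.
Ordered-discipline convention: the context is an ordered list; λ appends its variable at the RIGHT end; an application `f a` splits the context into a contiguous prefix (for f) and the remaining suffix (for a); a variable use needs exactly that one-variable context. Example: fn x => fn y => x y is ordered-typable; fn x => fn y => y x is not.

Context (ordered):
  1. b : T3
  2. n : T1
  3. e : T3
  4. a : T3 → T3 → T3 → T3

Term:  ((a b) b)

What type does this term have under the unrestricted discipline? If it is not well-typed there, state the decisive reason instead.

term : T3 → T3
variable uses: b=2; n=0; e=0; a=1
left-to-right use order: a, b, b
typing: ✓ — T3 → T3
per-discipline verdicts: ordered ✗; linear ✗; affine ✗; relevant ✗; unrestricted ✓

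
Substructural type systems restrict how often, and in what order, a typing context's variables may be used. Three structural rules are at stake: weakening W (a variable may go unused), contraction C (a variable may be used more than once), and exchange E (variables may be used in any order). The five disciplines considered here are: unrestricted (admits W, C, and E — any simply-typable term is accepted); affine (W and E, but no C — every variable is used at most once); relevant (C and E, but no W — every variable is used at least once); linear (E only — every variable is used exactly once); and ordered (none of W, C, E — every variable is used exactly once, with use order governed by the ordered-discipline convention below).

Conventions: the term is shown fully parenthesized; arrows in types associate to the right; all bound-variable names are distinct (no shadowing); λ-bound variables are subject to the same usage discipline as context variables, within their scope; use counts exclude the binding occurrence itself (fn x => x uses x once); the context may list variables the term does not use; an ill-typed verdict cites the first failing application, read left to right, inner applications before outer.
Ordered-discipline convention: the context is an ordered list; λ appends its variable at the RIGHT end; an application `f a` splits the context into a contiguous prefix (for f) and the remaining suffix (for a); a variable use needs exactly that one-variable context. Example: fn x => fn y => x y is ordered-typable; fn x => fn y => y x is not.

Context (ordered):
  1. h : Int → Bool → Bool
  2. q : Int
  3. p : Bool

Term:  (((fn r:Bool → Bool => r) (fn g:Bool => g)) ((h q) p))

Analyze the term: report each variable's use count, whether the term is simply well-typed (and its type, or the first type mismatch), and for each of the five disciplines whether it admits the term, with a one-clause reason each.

usage: h ×1, q ×1, p ×1, r (λ-bound) ×1, g (λ-bound) ×1
order of uses: r, g, h, q, p
typing: ✓ — Bool
ordered: ✓ — h, q, p, r, g: once each, no exchange needed
linear: ✓ — single use per variable (h, q, p, r, g)
affine: ✓ — no duplicate uses among h, q, p, r, g
relevant: ✓ — every one of h, q, p, r, g appears
unrestricted: ✓ — typability at Bool is all that's needed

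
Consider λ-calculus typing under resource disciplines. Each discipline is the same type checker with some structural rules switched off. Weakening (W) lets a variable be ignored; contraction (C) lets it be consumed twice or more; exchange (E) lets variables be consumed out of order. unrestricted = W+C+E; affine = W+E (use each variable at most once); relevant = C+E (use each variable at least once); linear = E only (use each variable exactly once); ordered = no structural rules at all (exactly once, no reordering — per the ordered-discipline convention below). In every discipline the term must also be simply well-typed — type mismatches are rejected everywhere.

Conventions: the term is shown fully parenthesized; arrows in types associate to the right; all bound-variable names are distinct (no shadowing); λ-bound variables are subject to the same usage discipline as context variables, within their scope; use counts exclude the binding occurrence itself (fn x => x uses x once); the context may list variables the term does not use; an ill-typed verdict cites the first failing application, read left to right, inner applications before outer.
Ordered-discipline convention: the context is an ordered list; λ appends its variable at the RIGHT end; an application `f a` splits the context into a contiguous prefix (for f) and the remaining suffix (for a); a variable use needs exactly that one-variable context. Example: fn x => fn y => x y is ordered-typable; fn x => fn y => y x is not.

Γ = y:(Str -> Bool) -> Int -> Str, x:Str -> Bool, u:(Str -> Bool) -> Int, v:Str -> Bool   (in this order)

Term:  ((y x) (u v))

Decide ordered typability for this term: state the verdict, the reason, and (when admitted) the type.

yes — y, x, u, v once each; derivable with no W/C/E; term : Str
usage: y: 1×; x: 1×; u: 1×; v: 1×
uses in reading order: y, x, u, v
typing: the term checks, with type Str
summary: ordered ✓ · linear ✓ · affine ✓ · relevant ✓ · unrestricted ✓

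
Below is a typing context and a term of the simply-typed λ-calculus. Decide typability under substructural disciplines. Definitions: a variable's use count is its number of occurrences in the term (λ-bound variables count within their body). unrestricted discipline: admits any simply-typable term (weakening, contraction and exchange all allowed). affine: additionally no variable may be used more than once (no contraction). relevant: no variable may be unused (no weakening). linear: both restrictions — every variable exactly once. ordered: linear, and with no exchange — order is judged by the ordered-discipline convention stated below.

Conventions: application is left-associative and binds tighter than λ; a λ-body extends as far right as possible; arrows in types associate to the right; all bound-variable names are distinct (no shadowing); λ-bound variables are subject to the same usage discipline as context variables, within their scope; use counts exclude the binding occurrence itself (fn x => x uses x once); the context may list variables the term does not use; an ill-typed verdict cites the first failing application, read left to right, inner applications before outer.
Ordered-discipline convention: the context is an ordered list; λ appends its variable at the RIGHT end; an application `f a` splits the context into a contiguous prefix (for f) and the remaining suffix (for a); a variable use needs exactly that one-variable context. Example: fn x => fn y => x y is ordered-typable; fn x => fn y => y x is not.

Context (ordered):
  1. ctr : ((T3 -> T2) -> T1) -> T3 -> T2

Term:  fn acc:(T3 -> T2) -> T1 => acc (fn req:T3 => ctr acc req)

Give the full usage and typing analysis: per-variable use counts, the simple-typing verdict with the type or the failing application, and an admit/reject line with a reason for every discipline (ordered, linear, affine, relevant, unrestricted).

counts: ctr: 1×, acc (λ-bound): 2×, req (λ-bound): 1×
order of uses: acc, ctr, acc, req
typing: ✓ — ((T3 -> T2) -> T1) -> T1
ordered ✗ (needs contraction — acc ×2)
linear ✗ (needs contraction — acc ×2)
affine ✗ (needs contraction — acc ×2)
relevant ✓ (every one of ctr, acc, req appears)
unrestricted ✓ (simply typable at ((T3 -> T2) -> T1) -> T1; W, C, E all held)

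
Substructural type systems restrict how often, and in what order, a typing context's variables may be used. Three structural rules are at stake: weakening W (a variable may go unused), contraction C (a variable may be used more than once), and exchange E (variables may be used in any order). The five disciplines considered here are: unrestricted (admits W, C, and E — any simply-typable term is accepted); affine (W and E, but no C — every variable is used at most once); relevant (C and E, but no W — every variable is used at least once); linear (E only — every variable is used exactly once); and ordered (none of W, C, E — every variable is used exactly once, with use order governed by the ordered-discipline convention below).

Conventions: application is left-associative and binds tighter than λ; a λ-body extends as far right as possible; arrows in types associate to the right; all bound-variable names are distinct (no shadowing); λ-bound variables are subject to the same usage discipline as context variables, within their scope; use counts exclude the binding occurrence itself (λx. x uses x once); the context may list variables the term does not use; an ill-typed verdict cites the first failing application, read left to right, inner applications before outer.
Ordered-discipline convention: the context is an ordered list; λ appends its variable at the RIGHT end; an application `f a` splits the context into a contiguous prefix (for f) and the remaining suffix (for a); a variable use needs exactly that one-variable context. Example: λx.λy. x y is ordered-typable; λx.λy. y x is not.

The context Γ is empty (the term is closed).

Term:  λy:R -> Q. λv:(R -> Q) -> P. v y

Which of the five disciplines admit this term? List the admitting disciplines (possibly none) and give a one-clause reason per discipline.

admitted by: linear, affine, relevant, unrestricted
counts: y (bound): 1×; v (bound): 1×
left-to-right use order: v, y
typing: well-typed at (R -> Q) -> ((R -> Q) -> P) -> P
ordered ✗ (no ordered split (uses run v, y))
linear ✓ (each of y, v used exactly once)
affine ✓ (no duplicate uses among y, v)
relevant ✓ (none of y, v goes unused)
unrestricted ✓ (typability at (R -> Q) -> ((R -> Q) -> P) -> P is all that's needed)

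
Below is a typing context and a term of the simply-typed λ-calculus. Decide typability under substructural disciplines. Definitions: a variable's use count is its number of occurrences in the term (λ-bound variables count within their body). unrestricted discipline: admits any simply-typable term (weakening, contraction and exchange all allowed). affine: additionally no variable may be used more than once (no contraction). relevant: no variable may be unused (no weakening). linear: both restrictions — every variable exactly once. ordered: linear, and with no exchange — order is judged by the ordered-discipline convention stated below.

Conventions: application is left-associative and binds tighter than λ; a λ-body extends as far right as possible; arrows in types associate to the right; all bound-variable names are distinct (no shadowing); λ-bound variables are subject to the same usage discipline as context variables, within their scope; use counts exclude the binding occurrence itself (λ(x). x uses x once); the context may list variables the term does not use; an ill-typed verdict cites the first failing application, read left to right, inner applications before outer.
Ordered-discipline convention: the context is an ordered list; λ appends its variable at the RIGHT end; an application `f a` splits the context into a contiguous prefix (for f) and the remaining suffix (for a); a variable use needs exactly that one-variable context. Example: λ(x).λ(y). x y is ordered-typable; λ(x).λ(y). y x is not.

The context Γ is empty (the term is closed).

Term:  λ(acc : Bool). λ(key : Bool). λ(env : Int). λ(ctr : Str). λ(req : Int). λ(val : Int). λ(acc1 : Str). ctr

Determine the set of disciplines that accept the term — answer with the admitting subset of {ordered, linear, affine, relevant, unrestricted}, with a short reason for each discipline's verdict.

accepted by: affine, unrestricted
counts: acc (bound): 0×, key (bound): 0×, env (bound): 0×, ctr (bound): 1×, req (bound): 0×, val (bound): 0×, acc1 (bound): 0×
order of uses: ctr
typing: ✓ — Bool -> Bool -> Int -> Str -> Int -> Int -> Str -> Str
ordered: ✗ — acc, key, env, req, val, acc1 left unused
linear: ✗ — acc, key, env, req, val, acc1 left unused
affine: ✓ — acc, key, env, ctr, req, val, acc1: no repeats, contraction unneeded
relevant: ✗ — acc, key, env, req, val, acc1 left unused
unrestricted: ✓ — type-checks (Bool -> Bool -> Int -> Str -> Int -> Int -> Str -> Str) and nothing is barred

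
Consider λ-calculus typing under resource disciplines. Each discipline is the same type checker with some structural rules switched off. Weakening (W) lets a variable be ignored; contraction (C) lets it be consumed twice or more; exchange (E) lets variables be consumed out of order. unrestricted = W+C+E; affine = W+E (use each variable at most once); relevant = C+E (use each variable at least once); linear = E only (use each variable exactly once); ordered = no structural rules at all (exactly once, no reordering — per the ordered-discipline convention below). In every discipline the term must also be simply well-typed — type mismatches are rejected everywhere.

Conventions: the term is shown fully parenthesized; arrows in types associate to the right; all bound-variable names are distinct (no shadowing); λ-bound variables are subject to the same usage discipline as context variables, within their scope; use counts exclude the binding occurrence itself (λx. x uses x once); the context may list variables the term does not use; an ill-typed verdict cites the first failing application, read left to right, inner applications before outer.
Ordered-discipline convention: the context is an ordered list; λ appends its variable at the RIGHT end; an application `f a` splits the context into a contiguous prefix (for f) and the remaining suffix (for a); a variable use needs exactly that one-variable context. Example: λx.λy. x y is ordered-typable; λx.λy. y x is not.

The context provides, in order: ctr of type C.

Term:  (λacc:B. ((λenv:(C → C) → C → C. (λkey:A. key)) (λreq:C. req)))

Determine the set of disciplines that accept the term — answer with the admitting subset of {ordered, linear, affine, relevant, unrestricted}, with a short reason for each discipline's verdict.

admitting disciplines: none
usage: ctr: 0, acc (λ-bound): 0, env (λ-bound): 0, key (λ-bound): 1, req (λ-bound): 1
left-to-right use order: key, req
typing: ill-typed: argument of type C → C where (C → C) → C → C is required
ordered: ✗ — the type mismatch rejects it
linear: ✗ — not simply typable
affine: ✗ — fails simple typing
relevant: ✗ — a type mismatch blocks all five
unrestricted: ✗ — the type mismatch rejects it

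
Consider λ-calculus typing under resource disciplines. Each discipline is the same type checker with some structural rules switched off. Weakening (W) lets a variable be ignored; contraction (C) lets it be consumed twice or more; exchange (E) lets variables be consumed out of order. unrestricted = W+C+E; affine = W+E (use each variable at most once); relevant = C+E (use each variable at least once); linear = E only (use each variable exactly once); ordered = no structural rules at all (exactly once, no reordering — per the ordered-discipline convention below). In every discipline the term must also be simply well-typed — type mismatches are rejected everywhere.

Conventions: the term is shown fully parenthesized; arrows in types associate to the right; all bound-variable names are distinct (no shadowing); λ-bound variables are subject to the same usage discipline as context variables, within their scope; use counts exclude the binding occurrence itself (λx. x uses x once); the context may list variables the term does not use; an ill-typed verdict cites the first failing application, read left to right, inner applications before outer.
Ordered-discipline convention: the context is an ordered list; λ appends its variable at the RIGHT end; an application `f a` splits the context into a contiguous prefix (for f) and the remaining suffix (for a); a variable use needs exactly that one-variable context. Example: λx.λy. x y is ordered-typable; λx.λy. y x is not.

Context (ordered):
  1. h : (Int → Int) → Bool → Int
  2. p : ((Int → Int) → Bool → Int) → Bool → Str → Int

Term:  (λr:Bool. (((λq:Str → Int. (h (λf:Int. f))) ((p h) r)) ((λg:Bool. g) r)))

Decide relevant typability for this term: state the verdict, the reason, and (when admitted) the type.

no — unused: q — weakening required
variable uses: h=2; p=1; r [bound]=2; q [bound]=0; f [bound]=1; g [bound]=1
uses in reading order: h, f, p, h, r, g, r
typing: ✓ — Bool → Int
per-discipline verdicts: ordered ✗, linear ✗, affine ✗, relevant ✗, unrestricted ✓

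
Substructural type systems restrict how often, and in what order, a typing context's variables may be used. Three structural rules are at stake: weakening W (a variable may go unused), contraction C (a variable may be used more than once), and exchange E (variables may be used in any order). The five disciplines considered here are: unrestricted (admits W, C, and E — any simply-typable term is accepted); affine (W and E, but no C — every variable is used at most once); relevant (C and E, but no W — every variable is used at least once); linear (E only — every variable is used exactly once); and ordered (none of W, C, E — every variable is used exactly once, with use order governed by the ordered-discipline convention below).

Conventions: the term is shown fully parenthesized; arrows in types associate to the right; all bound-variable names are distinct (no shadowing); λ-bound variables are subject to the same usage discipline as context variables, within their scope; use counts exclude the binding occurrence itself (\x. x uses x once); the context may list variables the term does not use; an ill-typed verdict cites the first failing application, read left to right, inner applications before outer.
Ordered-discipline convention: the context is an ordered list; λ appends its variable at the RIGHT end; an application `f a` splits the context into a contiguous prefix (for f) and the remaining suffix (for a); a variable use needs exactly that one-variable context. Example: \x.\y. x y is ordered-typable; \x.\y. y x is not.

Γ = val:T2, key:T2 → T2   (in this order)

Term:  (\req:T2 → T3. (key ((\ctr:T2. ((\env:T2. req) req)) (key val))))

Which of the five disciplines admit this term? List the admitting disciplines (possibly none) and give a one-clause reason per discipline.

admitting disciplines: none
variable uses: val=1, key=2, req [bound]=2, ctr [bound]=0, env [bound]=0
use order (left to right): key, req, req, key, val
typing: ill-typed: an argument T2 → T3 mismatches the expected T2
ordered ✗ (not simply typable)
linear ✗ (fails simple typing)
affine ✗ (a type mismatch blocks all five)
relevant ✗ (the type mismatch rejects it)
unrestricted ✗ (not simply typable)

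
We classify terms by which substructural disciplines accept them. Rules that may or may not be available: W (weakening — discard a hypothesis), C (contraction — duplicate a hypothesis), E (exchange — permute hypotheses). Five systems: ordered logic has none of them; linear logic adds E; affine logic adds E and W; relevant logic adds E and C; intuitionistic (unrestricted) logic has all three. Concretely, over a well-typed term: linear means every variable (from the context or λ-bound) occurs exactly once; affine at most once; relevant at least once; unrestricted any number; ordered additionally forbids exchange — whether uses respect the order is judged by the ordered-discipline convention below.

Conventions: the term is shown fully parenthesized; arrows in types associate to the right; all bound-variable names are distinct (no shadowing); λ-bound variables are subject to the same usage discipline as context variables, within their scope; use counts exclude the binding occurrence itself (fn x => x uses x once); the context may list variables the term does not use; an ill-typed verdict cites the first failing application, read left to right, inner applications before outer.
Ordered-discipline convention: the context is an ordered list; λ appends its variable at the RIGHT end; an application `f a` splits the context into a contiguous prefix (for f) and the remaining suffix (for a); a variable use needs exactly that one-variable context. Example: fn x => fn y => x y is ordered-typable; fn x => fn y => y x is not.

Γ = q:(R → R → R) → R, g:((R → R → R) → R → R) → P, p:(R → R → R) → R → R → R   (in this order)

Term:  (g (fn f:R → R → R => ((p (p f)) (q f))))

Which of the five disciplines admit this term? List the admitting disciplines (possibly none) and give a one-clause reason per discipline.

admitted in: relevant, unrestricted
counts: q ×1, g ×1, p ×2, f (λ-bound) ×2
uses in reading order: g, p, p, f, q, f
typing: well-typed — term : P
ordered ✗ (uses contraction: p ×2, f ×2)
linear ✗ (uses contraction: p ×2, f ×2)
affine ✗ (uses contraction: p ×2, f ×2)
relevant ✓ (every one of q, g, p, f appears)
unrestricted ✓ (typability at P is all that's needed)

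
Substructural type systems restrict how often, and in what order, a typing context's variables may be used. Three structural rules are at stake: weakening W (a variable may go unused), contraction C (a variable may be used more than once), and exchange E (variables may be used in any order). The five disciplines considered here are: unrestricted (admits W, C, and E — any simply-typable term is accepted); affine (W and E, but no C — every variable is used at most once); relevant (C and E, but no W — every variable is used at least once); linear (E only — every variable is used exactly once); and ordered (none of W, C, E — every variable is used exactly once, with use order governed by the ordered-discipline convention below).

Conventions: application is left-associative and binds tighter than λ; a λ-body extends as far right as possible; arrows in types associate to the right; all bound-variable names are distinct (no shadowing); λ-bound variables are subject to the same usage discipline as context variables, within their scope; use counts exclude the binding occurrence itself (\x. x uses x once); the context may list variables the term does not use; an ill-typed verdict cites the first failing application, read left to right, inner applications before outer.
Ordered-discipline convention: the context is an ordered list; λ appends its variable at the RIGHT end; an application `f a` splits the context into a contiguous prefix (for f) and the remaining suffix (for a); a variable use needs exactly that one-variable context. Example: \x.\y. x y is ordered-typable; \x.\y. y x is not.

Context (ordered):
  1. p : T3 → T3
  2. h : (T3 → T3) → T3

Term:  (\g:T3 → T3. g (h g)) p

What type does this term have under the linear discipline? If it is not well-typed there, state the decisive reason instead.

not well-typed under linear — repeated use of g ×2
use counts: p=1; h=1; g (bound)=2
left-to-right use order: g, h, g, p
typing: well-typed at T3
all disciplines: ordered ✗ | linear ✗ | affine ✗ | relevant ✓ | unrestricted ✓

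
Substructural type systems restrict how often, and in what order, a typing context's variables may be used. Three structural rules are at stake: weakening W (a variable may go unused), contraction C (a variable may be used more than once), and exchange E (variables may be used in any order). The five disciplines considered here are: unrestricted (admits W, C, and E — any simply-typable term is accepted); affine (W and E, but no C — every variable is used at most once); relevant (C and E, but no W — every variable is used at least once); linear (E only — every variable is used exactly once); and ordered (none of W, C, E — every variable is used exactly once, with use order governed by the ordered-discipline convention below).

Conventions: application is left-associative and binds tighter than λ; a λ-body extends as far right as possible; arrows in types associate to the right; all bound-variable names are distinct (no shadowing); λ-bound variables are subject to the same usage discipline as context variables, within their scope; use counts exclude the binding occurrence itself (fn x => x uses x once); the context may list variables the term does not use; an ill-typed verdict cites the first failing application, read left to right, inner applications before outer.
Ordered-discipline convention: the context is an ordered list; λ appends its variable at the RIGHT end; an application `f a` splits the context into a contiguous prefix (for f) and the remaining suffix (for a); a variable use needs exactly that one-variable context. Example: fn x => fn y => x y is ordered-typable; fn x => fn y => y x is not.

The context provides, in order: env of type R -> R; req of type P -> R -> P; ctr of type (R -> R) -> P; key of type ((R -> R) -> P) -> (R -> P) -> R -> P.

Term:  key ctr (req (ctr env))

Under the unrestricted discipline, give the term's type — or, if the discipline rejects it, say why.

term : R -> P
usage: env ×1; req ×1; ctr ×2; key ×1
order of uses: key, ctr, req, ctr, env
typing: ✓ — R -> P
per-discipline verdicts: ordered ✗ · linear ✗ · affine ✗ · relevant ✓ · unrestricted ✓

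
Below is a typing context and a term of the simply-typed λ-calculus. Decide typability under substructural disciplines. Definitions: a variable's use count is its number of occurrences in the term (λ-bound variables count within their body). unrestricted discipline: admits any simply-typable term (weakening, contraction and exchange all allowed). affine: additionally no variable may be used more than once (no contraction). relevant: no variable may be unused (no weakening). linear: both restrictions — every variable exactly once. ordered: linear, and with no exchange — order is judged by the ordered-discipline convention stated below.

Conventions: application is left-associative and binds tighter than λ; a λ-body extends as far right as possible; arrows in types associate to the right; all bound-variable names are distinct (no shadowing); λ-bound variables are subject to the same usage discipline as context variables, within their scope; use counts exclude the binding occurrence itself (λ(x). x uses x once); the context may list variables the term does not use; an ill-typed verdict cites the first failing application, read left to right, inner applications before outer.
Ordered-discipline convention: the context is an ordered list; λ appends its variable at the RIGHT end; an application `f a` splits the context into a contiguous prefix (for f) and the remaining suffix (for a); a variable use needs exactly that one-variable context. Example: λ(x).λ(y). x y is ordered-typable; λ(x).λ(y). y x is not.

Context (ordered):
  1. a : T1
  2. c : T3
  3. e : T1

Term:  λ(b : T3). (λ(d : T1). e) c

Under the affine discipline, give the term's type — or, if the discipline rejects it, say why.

not well-typed under affine — the type mismatch rejects it
usage: a: 0×, c: 1×, e: 1×, b (bound): 0×, d (bound): 0×
uses in reading order: e, c
typing: ill-typed: an application expects T1 but receives T3
summary: ordered ✗ · linear ✗ · affine ✗ · relevant ✗ · unrestricted ✗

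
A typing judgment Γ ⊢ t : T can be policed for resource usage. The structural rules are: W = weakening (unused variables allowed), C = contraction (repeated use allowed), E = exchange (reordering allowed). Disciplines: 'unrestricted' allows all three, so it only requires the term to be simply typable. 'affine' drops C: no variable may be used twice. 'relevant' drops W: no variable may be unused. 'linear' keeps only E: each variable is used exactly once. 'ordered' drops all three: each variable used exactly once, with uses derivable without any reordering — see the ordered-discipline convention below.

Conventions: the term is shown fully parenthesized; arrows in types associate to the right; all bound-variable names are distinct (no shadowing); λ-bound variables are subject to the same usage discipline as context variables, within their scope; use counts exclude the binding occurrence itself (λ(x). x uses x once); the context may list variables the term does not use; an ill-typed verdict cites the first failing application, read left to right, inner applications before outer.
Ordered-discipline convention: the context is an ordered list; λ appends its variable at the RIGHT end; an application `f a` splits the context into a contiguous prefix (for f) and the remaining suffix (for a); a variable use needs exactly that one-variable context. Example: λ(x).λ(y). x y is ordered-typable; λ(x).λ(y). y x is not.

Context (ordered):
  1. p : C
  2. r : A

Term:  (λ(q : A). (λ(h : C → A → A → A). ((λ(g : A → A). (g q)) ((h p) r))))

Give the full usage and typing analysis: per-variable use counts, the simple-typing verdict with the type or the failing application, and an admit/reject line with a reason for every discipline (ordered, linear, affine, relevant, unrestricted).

counts: p ×1; r ×1; q (λ-bound) ×1; h (λ-bound) ×1; g (λ-bound) ×1
use order (left to right): g, q, h, p, r
typing: ✓ — A → (C → A → A → A) → A
ordered ✗ (no ordered split (uses run g, q, h, p, r))
linear ✓ (each of p, r, q, h, g used exactly once)
affine ✓ (at most one use each (p, r, q, h, g))
relevant ✓ (p, r, q, h, g: all used, weakening unneeded)
unrestricted ✓ (simply typable at A → (C → A → A → A) → A; W, C, E all held)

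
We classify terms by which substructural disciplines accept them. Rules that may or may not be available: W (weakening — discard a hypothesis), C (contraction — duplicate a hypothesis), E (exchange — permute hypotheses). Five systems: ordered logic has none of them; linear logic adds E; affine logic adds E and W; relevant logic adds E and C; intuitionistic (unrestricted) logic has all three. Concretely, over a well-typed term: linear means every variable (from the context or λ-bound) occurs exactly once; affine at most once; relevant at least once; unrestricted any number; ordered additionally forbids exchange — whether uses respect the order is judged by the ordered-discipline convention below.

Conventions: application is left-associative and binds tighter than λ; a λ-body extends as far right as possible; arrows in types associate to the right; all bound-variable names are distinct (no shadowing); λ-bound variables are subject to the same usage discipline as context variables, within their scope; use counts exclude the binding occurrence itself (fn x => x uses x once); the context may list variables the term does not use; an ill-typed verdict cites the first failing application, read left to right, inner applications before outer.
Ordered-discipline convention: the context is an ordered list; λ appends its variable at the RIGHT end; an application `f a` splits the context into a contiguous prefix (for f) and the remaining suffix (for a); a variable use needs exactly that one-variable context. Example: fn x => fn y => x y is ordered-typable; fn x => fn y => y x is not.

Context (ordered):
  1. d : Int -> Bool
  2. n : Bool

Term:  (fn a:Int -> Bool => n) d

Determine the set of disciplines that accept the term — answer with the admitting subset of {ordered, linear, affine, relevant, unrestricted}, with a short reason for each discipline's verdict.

admitting disciplines: affine, unrestricted
use counts: d: 1×, n: 1×, a [bound]: 0×
left-to-right use order: n, d
typing: well-typed — term : Bool
ordered: ✗, a left unused
linear: ✗, a left unused
affine: ✓, none of d, n, a used more than once
relevant: ✗, a left unused
unrestricted: ✓, typability at Bool is all that's needed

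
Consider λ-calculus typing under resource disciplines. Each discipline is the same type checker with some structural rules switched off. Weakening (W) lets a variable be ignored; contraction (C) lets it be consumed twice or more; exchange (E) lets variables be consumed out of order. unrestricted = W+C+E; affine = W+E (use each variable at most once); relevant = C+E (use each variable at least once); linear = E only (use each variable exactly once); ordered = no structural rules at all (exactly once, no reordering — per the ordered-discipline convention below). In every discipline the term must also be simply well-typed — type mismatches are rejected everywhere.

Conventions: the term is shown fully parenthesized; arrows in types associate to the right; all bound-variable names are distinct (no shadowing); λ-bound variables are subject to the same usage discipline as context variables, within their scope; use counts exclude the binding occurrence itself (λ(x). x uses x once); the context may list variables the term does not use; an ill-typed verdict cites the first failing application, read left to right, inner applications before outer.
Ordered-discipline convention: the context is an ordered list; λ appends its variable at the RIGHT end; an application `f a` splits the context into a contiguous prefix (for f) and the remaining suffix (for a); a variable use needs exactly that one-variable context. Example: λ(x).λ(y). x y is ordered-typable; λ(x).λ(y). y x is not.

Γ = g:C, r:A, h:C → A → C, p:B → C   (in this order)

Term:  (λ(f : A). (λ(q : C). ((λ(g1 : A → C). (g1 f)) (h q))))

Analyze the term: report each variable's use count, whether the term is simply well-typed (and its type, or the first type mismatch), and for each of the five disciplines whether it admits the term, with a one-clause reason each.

use counts: g: 0×, r: 0×, h: 1×, p: 0×, f [bound]: 1×, q [bound]: 1×, g1 [bound]: 1×
use order (left to right): g1, f, h, q
typing: well-typed — term : A → C → C
ordered: ✗ — unused: g, r, p — weakening required
linear: ✗ — unused: g, r, p — weakening required
affine: ✓ — g, r, h, p, f, q, g1: no repeats, contraction unneeded
relevant: ✗ — unused: g, r, p — weakening required
unrestricted: ✓ — simply typable at A → C → C; W, C, E all held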